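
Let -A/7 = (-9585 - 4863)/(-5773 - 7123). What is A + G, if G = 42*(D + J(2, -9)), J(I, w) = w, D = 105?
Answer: 3243471/806 ≈ 4024.2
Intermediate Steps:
G = 4032 (G = 42*(105 - 9) = 42*96 = 4032)
A = -6321/806 (A = -7*(-9585 - 4863)/(-5773 - 7123) = -(-101136)/(-12896) = -(-101136)*(-1)/12896 = -7*903/806 = -6321/806 ≈ -7.8424)
A + G = -6321/806 + 4032 = 3243471/806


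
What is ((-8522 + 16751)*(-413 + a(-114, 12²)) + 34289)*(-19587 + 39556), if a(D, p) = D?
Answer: -85914505786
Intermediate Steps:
((-8522 + 16751)*(-413 + a(-114, 12²)) + 34289)*(-19587 + 39556) = ((-8522 + 16751)*(-413 - 114) + 34289)*(-19587 + 39556) = (8229*(-527) + 34289)*19969 = (-4336683 + 34289)*19969 = -4302394*19969 = -85914505786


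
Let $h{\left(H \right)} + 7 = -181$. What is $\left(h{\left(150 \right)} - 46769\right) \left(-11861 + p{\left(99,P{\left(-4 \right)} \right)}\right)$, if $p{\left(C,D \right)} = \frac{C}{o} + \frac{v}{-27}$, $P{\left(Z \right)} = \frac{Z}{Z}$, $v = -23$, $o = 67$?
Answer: $\frac{1007337294595}{1809} \approx 5.5685 \cdot 10^{8}$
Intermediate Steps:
$h{\left(H \right)} = -188$ ($h{\left(H \right)} = -7 - 181 = -188$)
$P{\left(Z \right)} = 1$
$p{\left(C,D \right)} = \frac{23}{27} + \frac{C}{67}$ ($p{\left(C,D \right)} = \frac{C}{67} - \frac{23}{-27} = C \frac{1}{67} - - \frac{23}{27} = \frac{C}{67} + \frac{23}{27} = \frac{23}{27} + \frac{C}{67}$)
$\left(h{\left(150 \right)} - 46769\right) \left(-11861 + p{\left(99,P{\left(-4 \right)} \right)}\right) = \left(-188 - 46769\right) \left(-11861 + \left(\frac{23}{27} + \frac{1}{67} \cdot 99\right)\right) = - 46957 \left(-11861 + \left(\frac{23}{27} + \frac{99}{67}\right)\right) = - 46957 \left(-11861 + \frac{4214}{1809}\right) = \left(-46957\right) \left(- \frac{21452335}{1809}\right) = \frac{1007337294595}{1809}$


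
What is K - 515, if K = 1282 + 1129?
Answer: 1896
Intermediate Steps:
K = 2411
K - 515 = 2411 - 515 = 1896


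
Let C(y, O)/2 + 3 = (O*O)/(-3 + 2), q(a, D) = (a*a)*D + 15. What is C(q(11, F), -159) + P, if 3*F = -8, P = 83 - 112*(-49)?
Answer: -44997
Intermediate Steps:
P = 5571 (P = 83 + 5488 = 5571)
F = -8/3 (F = (1/3)*(-8) = -8/3 ≈ -2.6667)
q(a, D) = 15 + D*a**2 (q(a, D) = a**2*D + 15 = D*a**2 + 15 = 15 + D*a**2)
C(y, O) = -6 - 2*O**2 (C(y, O) = -6 + 2*((O*O)/(-3 + 2)) = -6 + 2*(O**2/(-1)) = -6 + 2*(O**2*(-1)) = -6 + 2*(-O**2) = -6 - 2*O**2)
C(q(11, F), -159) + P = (-6 - 2*(-159)**2) + 5571 = (-6 - 2*25281) + 5571 = (-6 - 50562) + 5571 = -50568 + 5571 = -44997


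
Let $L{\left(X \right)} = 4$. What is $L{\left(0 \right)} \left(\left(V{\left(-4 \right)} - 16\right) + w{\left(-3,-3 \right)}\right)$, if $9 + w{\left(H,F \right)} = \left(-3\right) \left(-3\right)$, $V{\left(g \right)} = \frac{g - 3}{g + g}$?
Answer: $- \frac{121}{2} \approx -60.5$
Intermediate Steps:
$V{\left(g \right)} = \frac{-3 + g}{2 g}$
$w{\left(H,F \right)} = 0$ ($w{\left(H,F \right)} = -9 - -9 = -9 + 9 = 0$)
$L{\left(0 \right)} \left(\left(V{\left(-4 \right)} - 16\right) + w{\left(-3,-3 \right)}\right) = 4 \left(\left(\frac{-3 - 4}{2 \left(-4\right)} - 16\right) + 0\right) = 4 \left(\left(\frac{1}{2} \left(- \frac{1}{4}\right) \left(-7\right) - 16\right) + 0\right) = 4 \left(\left(\frac{7}{8} - 16\right) + 0\right) = 4 \left(- \frac{121}{8} + 0\right) = 4 \left(- \frac{121}{8}\right) = - \frac{121}{2}$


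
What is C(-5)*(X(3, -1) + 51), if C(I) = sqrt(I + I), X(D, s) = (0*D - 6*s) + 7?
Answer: 64*I*sqrt(10) ≈ 202.39*I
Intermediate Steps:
X(D, s) = 7 - 6*s (X(D, s) = (0 - 6*s) + 7 = -6*s + 7 = 7 - 6*s)
C(I) = sqrt(2)*sqrt(I) (C(I) = sqrt(2*I) = sqrt(2)*sqrt(I))
C(-5)*(X(3, -1) + 51) = (sqrt(2)*sqrt(-5))*((7 - 6*(-1)) + 51) = (sqrt(2)*(I*sqrt(5)))*((7 + 6) + 51) = (I*sqrt(10))*(13 + 51) = (I*sqrt(10))*64 = 64*I*sqrt(10)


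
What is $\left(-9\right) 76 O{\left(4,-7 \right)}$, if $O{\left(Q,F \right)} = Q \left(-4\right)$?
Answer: $10944$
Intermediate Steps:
$O{\left(Q,F \right)} = - 4 Q$
$\left(-9\right) 76 O{\left(4,-7 \right)} = \left(-9\right) 76 \left(\left(-4\right) 4\right) = \left(-684\right) \left(-16\right) = 10944$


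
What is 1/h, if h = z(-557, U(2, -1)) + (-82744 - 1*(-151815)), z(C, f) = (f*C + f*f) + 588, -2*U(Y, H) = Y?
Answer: 1/70217 ≈ 1.4242e-5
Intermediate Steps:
U(Y, H) = -Y/2
z(C, f) = 588 + f**2 + C*f (z(C, f) = (C*f + f**2) + 588 = (f**2 + C*f) + 588 = 588 + f**2 + C*f)
h = 70217 (h = (588 + (-1/2*2)**2 - (-557)*2/2) + (-82744 - 1*(-151815)) = (588 + (-1)**2 - 557*(-1)) + (-82744 + 151815) = (588 + 1 + 557) + 69071 = 1146 + 69071 = 70217)
1/h = 1/70217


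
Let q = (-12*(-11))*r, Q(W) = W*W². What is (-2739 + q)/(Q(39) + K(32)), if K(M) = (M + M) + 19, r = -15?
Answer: -4719/59402 ≈ -0.079442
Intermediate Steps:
K(M) = 19 + 2*M (K(M) = 2*M + 19 = 19 + 2*M)
Q(W) = W³
q = -1980 (q = -12*(-11)*(-15) = 132*(-15) = -1980)
(-2739 + q)/(Q(39) + K(32)) = (-2739 - 1980)/(39³ + (19 + 2*32)) = -4719/(59319 + (19 + 64)) = -4719/(59319 + 83) = -4719/59402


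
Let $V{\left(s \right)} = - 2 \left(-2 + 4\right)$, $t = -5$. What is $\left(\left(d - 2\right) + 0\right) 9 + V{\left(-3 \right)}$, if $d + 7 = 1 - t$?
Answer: $-31$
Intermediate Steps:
$d = -1$ ($d = -7 + \left(1 - -5\right) = -7 + \left(1 + 5\right) = -7 + 6 = -1$)
$V{\left(s \right)} = -4$ ($V{\left(s \right)} = \left(-2\right) 2 = -4$)
$\left(\left(d - 2\right) + 0\right) 9 + V{\left(-3 \right)} = \left(\left(-1 - 2\right) + 0\right) 9 - 4 = \left(-3 + 0\right) 9 - 4 = \left(-3\right) 9 - 4 = -27 - 4 = -31$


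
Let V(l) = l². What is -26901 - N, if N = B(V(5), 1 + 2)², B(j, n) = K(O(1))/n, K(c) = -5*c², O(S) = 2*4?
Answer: -344509/9 ≈ -38279.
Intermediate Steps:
O(S) = 8
B(j, n) = -320/n (B(j, n) = (-5*8²)/n = (-5*64)/n = -320/n)
N = 102400/9 (N = (-320/(1 + 2))² = (-320/3)² = 102400/9 ≈ 11378.)
-26901 - N = -26901 - 1*102400/9 = -26901 - 102400/9 = -344509/9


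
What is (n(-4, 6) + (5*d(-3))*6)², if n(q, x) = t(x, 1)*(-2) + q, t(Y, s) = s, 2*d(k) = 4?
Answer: 2916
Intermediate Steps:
d(k) = 2 (d(k) = (½)*4 = 2)
n(q, x) = -2 + q (n(q, x) = 1*(-2) + q = -2 + q)
(n(-4, 6) + (5*d(-3))*6)² = ((-2 - 4) + (5*2)*6)² = (-6 + 10*6)² = (-6 + 60)² = 54² = 2916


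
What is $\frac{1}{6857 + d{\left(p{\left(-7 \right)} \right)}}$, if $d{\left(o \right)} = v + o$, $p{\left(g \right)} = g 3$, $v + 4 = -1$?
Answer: $\frac{1}{6831} \approx 0.00014639$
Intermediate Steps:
$v = -5$ ($v = -4 - 1 = -5$)
$p{\left(g \right)} = 3 g$
$d{\left(o \right)} = -5 + o$
$\frac{1}{6857 + d{\left(p{\left(-7 \right)} \right)}} = \frac{1}{6857 + \left(-5 + 3 \left(-7\right)\right)} = \frac{1}{6857 - 26} = \frac{1}{6831}$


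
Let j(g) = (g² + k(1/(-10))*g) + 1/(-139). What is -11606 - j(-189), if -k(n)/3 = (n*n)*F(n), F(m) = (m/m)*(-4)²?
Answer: -164776552/3475 ≈ -47418.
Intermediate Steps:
F(m) = 16 (F(m) = 1*16 = 16)
k(n) = -48*n² (k(n) = -3*n*n*16 = -3*n²*16 = -48*n²)
j(g) = -1/139 + g² - 12*g/25 (j(g) = (g² + (-48*(1/(-10))²)*g) + 1/(-139) = (g² + (-48*(-⅒)²)*g) - 1/139 = (g² + (-48*1/100)*g) - 1/139 = (g² - 12*g/25) - 1/139 = -1/139 + g² - 12*g/25)
-11606 - j(-189) = -11606 - (-1/139 + (-189)² - 12/25*(-189)) = -11606 - (-1/139 + 35721 + 2268/25) = -11606 - 1*124445702/3475 = -11606 - 124445702/3475 = -164776552/3475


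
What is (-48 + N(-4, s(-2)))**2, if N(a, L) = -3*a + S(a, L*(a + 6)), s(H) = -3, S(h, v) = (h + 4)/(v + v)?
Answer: 1296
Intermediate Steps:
S(h, v) = (4 + h)/(2*v) (S(h, v) = (4 + h)/((2*v)) = (4 + h)*(1/(2*v)) = (4 + h)/(2*v))
N(a, L) = -3*a + (4 + a)/(2*L*(6 + a)) (N(a, L) = -3*a + (4 + a)/(2*((L*(a + 6)))) = -3*a + (4 + a)/(2*((L*(6 + a)))) = -3*a + (1/(L*(6 + a)))*(4 + a)/2 = -3*a + (4 + a)/(2*L*(6 + a)))
(-48 + N(-4, s(-2)))**2 = (-48 + (1/2)*(4 - 4 - 6*(-3)*(-4)*(6 - 4))/(-3*(6 - 4)))**2 = (-48 + (1/2)*(-1/3)*(4 - 4 - 6*(-3)*(-4)*2)/2)**2 = (-48 + (1/2)*(-1/3)*(1/2)*(4 - 4 - 144))**2 = (-48 + (1/2)*(-1/3)*(1/2)*(-144))**2 = (-48 + 12)**2 = (-36)**2 = 1296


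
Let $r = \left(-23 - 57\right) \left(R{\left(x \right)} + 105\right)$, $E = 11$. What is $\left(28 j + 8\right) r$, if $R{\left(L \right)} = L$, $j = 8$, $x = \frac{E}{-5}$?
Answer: $-1907968$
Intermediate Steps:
$x = - \frac{11}{5}$ ($x = \frac{11}{-5} = 11 \left(- \frac{1}{5}\right) = - \frac{11}{5} \approx -2.2$)
$r = -8224$ ($r = \left(-23 - 57\right) \left(- \frac{11}{5} + 105\right) = \left(-80\right) \frac{514}{5} = -8224$)
$\left(28 j + 8\right) r = \left(28 \cdot 8 + 8\right) \left(-8224\right) = \left(224 + 8\right) \left(-8224\right) = 232 \left(-8224\right) = -1907968$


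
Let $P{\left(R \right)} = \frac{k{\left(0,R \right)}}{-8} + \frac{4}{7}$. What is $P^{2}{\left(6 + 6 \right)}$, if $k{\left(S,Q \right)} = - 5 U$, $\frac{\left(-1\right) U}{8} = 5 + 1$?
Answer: $\frac{42436}{49} \approx 866.04$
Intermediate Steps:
$U = -48$ ($U = - 8 \left(5 + 1\right) = \left(-8\right) 6 = -48$)
$k{\left(S,Q \right)} = 240$ ($k{\left(S,Q \right)} = \left(-5\right) \left(-48\right) = 240$)
$P{\left(R \right)} = - \frac{206}{7}$ ($P{\left(R \right)} = \frac{240}{-8} + \frac{4}{7} = 240 \left(- \frac{1}{8}\right) + 4 \cdot \frac{1}{7} = -30 + \frac{4}{7} = - \frac{206}{7}$)
$P^{2}{\left(6 + 6 \right)} = \left(- \frac{206}{7}\right)^{2} = \frac{42436}{49}$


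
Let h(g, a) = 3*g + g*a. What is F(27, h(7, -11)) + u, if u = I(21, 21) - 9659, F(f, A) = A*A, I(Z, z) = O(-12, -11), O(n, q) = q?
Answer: -6534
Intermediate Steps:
I(Z, z) = -11
h(g, a) = 3*g + a*g
F(f, A) = A²
u = -9670 (u = -11 - 9659 = -9670)
F(27, h(7, -11)) + u = (7*(3 - 11))² - 9670 = (7*(-8))² - 9670 = (-56)² - 9670 = 3136 - 9670 = -6534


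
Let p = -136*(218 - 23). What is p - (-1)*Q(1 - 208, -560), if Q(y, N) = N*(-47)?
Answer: -200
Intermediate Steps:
Q(y, N) = -47*N
p = -26520 (p = -136*195 = -26520)
p - (-1)*Q(1 - 208, -560) = -26520 - (-1)*(-47*(-560)) = -26520 - (-1)*26320 = -26520 - 1*(-26320) = -26520 + 26320 = -200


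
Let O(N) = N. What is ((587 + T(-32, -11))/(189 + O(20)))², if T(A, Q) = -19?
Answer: 322624/43681 ≈ 7.3859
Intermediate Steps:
((587 + T(-32, -11))/(189 + O(20)))² = ((587 - 19)/(189 + 20))² = (568/209)² = 322624/43681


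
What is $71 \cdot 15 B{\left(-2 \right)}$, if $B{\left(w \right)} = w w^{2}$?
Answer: $-8520$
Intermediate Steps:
$B{\left(w \right)} = w^{3}$
$71 \cdot 15 B{\left(-2 \right)} = 71 \cdot 15 \left(-2\right)^{3} = 1065 \left(-8\right) = -8520$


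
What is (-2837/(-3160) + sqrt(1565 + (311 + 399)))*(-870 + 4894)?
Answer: 1427011/395 + 20120*sqrt(91) ≈ 1.9555e+5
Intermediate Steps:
(-2837/(-3160) + sqrt(1565 + (311 + 399)))*(-870 + 4894) = (-2837*(-1/3160) + sqrt(1565 + 710))*4024 = (2837/3160 + sqrt(2275))*4024 = (2837/3160 + 5*sqrt(91))*4024 = 1427011/395 + 20120*sqrt(91)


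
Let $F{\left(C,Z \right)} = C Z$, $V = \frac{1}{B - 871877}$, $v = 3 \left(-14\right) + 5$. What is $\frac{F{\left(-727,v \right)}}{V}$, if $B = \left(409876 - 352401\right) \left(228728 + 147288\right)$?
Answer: $581304813100977$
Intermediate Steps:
$B = 21611519600$ ($B = 57475 \cdot 376016 = 21611519600$)
$v = -37$ ($v = -42 + 5 = -37$)
$V = \frac{1}{21610647723}$ ($V = \frac{1}{21611519600 - 871877} = \frac{1}{21610647723} \approx 4.6273 \cdot 10^{-11}$)
$\frac{F{\left(-727,v \right)}}{V} = \left(-727\right) \left(-37\right) \frac{1}{\frac{1}{21610647723}} = 26899 \cdot 21610647723 = 581304813100977$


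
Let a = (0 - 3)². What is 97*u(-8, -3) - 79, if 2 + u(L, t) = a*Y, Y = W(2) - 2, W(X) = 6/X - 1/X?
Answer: 327/2 ≈ 163.50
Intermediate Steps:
a = 9 (a = (-3)² = 9)
W(X) = 5/X
Y = ½ (Y = 5/2 - 2 = ½ ≈ 0.50000)
u(L, t) = 5/2 (u(L, t) = -2 + 9*(½) = -2 + 9/2 = 5/2)
97*u(-8, -3) - 79 = 97*(5/2) - 79 = 485/2 - 79 = 327/2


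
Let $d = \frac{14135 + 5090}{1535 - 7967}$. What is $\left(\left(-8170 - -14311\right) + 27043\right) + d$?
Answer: $\frac{213420263}{6432} \approx 33181.0$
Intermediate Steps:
$d = - \frac{19225}{6432}$ ($d = \frac{19225}{-6432} = 19225 \left(- \frac{1}{6432}\right) = - \frac{19225}{6432} \approx -2.989$)
$\left(\left(-8170 - -14311\right) + 27043\right) + d = \left(\left(-8170 - -14311\right) + 27043\right) - \frac{19225}{6432} = \left(\left(-8170 + 14311\right) + 27043\right) - \frac{19225}{6432} = \left(6141 + 27043\right) - \frac{19225}{6432} = 33184 - \frac{19225}{6432} = \frac{213420263}{6432}$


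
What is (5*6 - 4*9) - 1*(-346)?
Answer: 340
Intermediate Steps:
(5*6 - 4*9) - 1*(-346) = (30 - 36) + 346 = -6 + 346 = 340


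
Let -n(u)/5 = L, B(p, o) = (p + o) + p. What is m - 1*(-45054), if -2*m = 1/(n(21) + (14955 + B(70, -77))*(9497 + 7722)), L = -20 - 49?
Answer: 23301504120995/517190574 ≈ 45054.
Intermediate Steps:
B(p, o) = o + 2*p (B(p, o) = (o + p) + p = o + 2*p)
L = -69
n(u) = 345 (n(u) = -5*(-69) = 345)
m = -1/517190574 (m = -1/(2*(345 + (14955 + (-77 + 2*70))*(9497 + 7722))) = -1/(2*(345 + (14955 + (-77 + 140))*17219)) = -1/(2*(345 + (14955 + 63)*17219)) = -1/(2*(345 + 15018*17219)) = -1/(2*(345 + 258594942)) = -1/2/258595287 = -1/2*1/258595287 = -1/517190574 ≈ -1.9335e-9)
m - 1*(-45054) = -1/517190574 - 1*(-45054) = -1/517190574 + 45054 = 23301504120995/517190574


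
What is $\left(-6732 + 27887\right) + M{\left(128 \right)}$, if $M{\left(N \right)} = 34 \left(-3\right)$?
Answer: $21053$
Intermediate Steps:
$M{\left(N \right)} = -102$
$\left(-6732 + 27887\right) + M{\left(128 \right)} = \left(-6732 + 27887\right) - 102 = 21155 - 102 = 21053$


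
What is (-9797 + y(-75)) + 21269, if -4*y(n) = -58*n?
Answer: 20769/2 ≈ 10385.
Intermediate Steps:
y(n) = 29*n/2 (y(n) = -(-29)*n/2 = 29*n/2)
(-9797 + y(-75)) + 21269 = (-9797 + (29/2)*(-75)) + 21269 = (-9797 - 2175/2) + 21269 = -21769/2 + 21269 = 20769/2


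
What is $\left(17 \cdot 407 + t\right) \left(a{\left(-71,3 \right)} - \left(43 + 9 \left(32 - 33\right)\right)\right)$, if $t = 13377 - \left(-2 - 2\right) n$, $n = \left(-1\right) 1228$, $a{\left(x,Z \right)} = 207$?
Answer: $2661432$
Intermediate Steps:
$n = -1228$
$t = 8465$ ($t = 13377 - \left(-2 - 2\right) \left(-1228\right) = 13377 - \left(-4\right) \left(-1228\right) = 13377 - 4912 = 8465$)
$\left(17 \cdot 407 + t\right) \left(a{\left(-71,3 \right)} - \left(43 + 9 \left(32 - 33\right)\right)\right) = \left(17 \cdot 407 + 8465\right) \left(207 - \left(43 + 9 \left(32 - 33\right)\right)\right) = \left(6919 + 8465\right) \left(207 - 34\right) = 15384 \left(207 + \left(9 - 43\right)\right) = 15384 \left(207 - 34\right) = 15384 \cdot 173 = 2661432$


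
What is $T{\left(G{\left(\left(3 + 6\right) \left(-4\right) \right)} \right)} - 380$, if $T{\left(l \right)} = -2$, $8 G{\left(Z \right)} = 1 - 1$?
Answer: $-382$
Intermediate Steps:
$G{\left(Z \right)} = 0$ ($G{\left(Z \right)} = \frac{1 - 1}{8} = \frac{1}{8} \cdot 0 = 0$)
$T{\left(G{\left(\left(3 + 6\right) \left(-4\right) \right)} \right)} - 380 = -2 - 380 = -382$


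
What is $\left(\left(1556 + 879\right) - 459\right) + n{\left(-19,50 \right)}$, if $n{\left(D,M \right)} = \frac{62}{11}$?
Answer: $\frac{21798}{11} \approx 1981.6$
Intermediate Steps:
$n{\left(D,M \right)} = \frac{62}{11}$ ($n{\left(D,M \right)} = 62 \cdot \frac{1}{11} = \frac{62}{11}$)
$\left(\left(1556 + 879\right) - 459\right) + n{\left(-19,50 \right)} = \left(\left(1556 + 879\right) - 459\right) + \frac{62}{11} = \left(2435 - 459\right) + \frac{62}{11} = 1976 + \frac{62}{11} = \frac{21798}{11}$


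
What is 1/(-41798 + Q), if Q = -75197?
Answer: -1/116995 ≈ -8.5474e-6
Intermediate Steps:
1/(-41798 + Q) = 1/(-41798 - 75197) = 1/(-116995) = -1/116995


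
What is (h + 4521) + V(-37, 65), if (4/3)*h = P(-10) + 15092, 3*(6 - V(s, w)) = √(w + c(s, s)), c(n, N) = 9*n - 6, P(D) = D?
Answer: 31677/2 - I*√274/3 ≈ 15839.0 - 5.5176*I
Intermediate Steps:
c(n, N) = -6 + 9*n
V(s, w) = 6 - √(-6 + w + 9*s)/3 (V(s, w) = 6 - √(w + (-6 + 9*s))/3 = 6 - √(-6 + w + 9*s)/3)
h = 22623/2 (h = 3*(-10 + 15092)/4 = (¾)*15082 = 22623/2 ≈ 11312.)
(h + 4521) + V(-37, 65) = (22623/2 + 4521) + (6 - √(-6 + 65 + 9*(-37))/3) = 31665/2 + (6 - √(-6 + 65 - 333)/3) = 31665/2 + (6 - I*√274/3) = 31677/2 - I*√274/3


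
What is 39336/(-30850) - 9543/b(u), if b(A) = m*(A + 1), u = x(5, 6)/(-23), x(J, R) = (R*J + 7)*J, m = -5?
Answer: -226769927/832950 ≈ -272.25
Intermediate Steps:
x(J, R) = J*(7 + J*R) (x(J, R) = (J*R + 7)*J = (7 + J*R)*J = J*(7 + J*R))
u = -185/23 (u = (5*(7 + 5*6))/(-23) = (5*(7 + 30))*(-1/23) = (5*37)*(-1/23) = 185*(-1/23) = -185/23 ≈ -8.0435)
b(A) = -5 - 5*A (b(A) = -5*(A + 1) = -5*(1 + A) = -5 - 5*A)
39336/(-30850) - 9543/b(u) = 39336/(-30850) - 9543/(-5 - 5*(-185/23)) = 39336*(-1/30850) - 9543/(-5 + 925/23) = -19668/15425 - 9543/810/23 = -19668/15425 - 9543*23/810 = -19668/15425 - 73163/270 = -226769927/832950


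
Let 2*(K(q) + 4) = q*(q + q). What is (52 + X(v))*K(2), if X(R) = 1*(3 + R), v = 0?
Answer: 0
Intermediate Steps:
K(q) = -4 + q² (K(q) = -4 + (q*(q + q))/2 = -4 + (q*(2*q))/2 = -4 + (2*q²)/2 = -4 + q²)
X(R) = 3 + R
(52 + X(v))*K(2) = (52 + (3 + 0))*(-4 + 2²) = (52 + 3)*(-4 + 4) = 55*0 = 0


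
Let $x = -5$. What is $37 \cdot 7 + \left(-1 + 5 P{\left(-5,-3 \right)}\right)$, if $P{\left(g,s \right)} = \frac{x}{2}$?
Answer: $\frac{491}{2} \approx 245.5$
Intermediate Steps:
$P{\left(g,s \right)} = - \frac{5}{2}$
$37 \cdot 7 + \left(-1 + 5 P{\left(-5,-3 \right)}\right) = 37 \cdot 7 + \left(-1 + 5 \left(- \frac{5}{2}\right)\right) = 259 - \frac{27}{2} = \frac{491}{2}$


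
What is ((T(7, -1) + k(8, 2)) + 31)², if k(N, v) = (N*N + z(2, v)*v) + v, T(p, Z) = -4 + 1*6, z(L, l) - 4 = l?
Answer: 12321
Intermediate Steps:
z(L, l) = 4 + l
T(p, Z) = 2 (T(p, Z) = -4 + 6 = 2)
k(N, v) = v + N² + v*(4 + v) (k(N, v) = (N*N + (4 + v)*v) + v = (N² + v*(4 + v)) + v = v + N² + v*(4 + v))
((T(7, -1) + k(8, 2)) + 31)² = ((2 + (2 + 8² + 2*(4 + 2))) + 31)² = ((2 + (2 + 64 + 2*6)) + 31)² = ((2 + (2 + 64 + 12)) + 31)² = ((2 + 78) + 31)² = (80 + 31)² = 111² = 12321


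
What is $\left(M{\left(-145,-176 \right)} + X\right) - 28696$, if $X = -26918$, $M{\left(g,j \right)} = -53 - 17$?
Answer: $-55684$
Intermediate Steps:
$M{\left(g,j \right)} = -70$ ($M{\left(g,j \right)} = -53 - 17 = -70$)
$\left(M{\left(-145,-176 \right)} + X\right) - 28696 = \left(-70 - 26918\right) - 28696 = -26988 - 28696 = -55684$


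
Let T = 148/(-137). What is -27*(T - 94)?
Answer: 351702/137 ≈ 2567.2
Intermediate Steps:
T = -148/137 (T = 148*(-1/137) = -148/137 ≈ -1.0803)
-27*(T - 94) = -27*(-148/137 - 94) = -27*(-13026/137) = 351702/137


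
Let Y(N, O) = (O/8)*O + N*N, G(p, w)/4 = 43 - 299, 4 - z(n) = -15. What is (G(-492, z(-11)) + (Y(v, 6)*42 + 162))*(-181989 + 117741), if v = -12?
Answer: -345333000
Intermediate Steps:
z(n) = 19 (z(n) = 4 - 1*(-15) = 4 + 15 = 19)
G(p, w) = -1024 (G(p, w) = 4*(43 - 299) = 4*(-256) = -1024)
Y(N, O) = N² + O²/8 (Y(N, O) = (O*(⅛))*O + N² = (O/8)*O + N² = O²/8 + N² = N² + O²/8)
(G(-492, z(-11)) + (Y(v, 6)*42 + 162))*(-181989 + 117741) = (-1024 + (((-12)² + (⅛)*6²)*42 + 162))*(-181989 + 117741) = (-1024 + ((144 + (⅛)*36)*42 + 162))*(-64248) = (-1024 + ((144 + 9/2)*42 + 162))*(-64248) = (-1024 + ((297/2)*42 + 162))*(-64248) = (-1024 + (6237 + 162))*(-64248) = (-1024 + 6399)*(-64248) = 5375*(-64248) = -345333000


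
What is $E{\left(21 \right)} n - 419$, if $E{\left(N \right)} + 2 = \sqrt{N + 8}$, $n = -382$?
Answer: $345 - 382 \sqrt{29} \approx -1712.1$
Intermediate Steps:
$E{\left(N \right)} = -2 + \sqrt{8 + N}$ ($E{\left(N \right)} = -2 + \sqrt{N + 8} = -2 + \sqrt{8 + N}$)
$E{\left(21 \right)} n - 419 = \left(-2 + \sqrt{8 + 21}\right) \left(-382\right) - 419 = \left(-2 + \sqrt{29}\right) \left(-382\right) - 419 = \left(764 - 382 \sqrt{29}\right) - 419 = 345 - 382 \sqrt{29}$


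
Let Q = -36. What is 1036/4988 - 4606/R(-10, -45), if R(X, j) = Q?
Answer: 2876503/22446 ≈ 128.15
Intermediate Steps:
R(X, j) = -36
1036/4988 - 4606/R(-10, -45) = 1036/4988 - 4606/(-36) = 1036*(1/4988) - 4606*(-1/36) = 259/1247 + 2303/18 = 2876503/22446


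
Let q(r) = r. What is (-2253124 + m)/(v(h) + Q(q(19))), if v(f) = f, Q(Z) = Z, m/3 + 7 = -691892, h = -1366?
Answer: 4328821/1347 ≈ 3213.7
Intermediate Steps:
m = -2075697 (m = -21 + 3*(-691892) = -21 - 2075676 = -2075697)
(-2253124 + m)/(v(h) + Q(q(19))) = (-2253124 - 2075697)/(-1366 + 19) = -4328821/(-1347) = -4328821*(-1/1347) = 4328821/1347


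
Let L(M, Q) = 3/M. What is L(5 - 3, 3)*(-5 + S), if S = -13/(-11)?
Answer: -63/11 ≈ -5.7273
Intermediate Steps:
S = 13/11 (S = -13*(-1/11) = 13/11 ≈ 1.1818)
L(5 - 3, 3)*(-5 + S) = (3/(5 - 3))*(-5 + 13/11) = (3/2)*(-42/11) = -63/11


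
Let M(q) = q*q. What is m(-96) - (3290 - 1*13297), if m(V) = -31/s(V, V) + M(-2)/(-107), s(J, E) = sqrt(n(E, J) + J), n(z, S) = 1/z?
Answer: 1070745/107 + 124*I*sqrt(55302)/9217 ≈ 10007.0 + 3.1638*I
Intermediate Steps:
n(z, S) = 1/z
M(q) = q**2
s(J, E) = sqrt(J + 1/E) (s(J, E) = sqrt(1/E + J) = sqrt(J + 1/E))
m(V) = -4/107 - 31/sqrt(V + 1/V) (m(V) = -31/sqrt(V + 1/V) + (-2)**2/(-107) = -31/sqrt(V + 1/V) + 4*(-1/107) = -31/sqrt(V + 1/V) - 4/107 = -4/107 - 31/sqrt(V + 1/V))
m(-96) - (3290 - 1*13297) = (-4/107 - 31/sqrt(-96 + 1/(-96))) - (3290 - 1*13297) = (-4/107 - 31/sqrt(-96 - 1/96)) - (3290 - 13297) = (-4/107 - (-124)*I*sqrt(55302)/9217) - 1*(-10007) = (-4/107 - (-124)*I*sqrt(55302)/9217) + 10007 = (-4/107 + 124*I*sqrt(55302)/9217) + 10007 = 1070745/107 + 124*I*sqrt(55302)/9217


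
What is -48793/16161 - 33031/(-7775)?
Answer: 154448416/125651775 ≈ 1.2292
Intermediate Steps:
-48793/16161 - 33031/(-7775) = -48793*1/16161 - 33031*(-1/7775) = -48793/16161 + 33031/7775 = 154448416/125651775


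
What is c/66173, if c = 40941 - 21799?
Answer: 19142/66173 ≈ 0.28927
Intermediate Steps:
c = 19142
c/66173 = 19142/66173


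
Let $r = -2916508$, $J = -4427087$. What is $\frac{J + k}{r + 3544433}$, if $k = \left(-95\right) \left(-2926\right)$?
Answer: $- \frac{4149117}{627925} \approx -6.6077$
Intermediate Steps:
$k = 277970$
$\frac{J + k}{r + 3544433} = \frac{-4427087 + 277970}{-2916508 + 3544433} = - \frac{4149117}{627925}$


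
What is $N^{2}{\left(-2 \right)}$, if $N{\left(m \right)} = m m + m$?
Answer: $4$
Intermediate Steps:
$N{\left(m \right)} = m + m^{2}$ ($N{\left(m \right)} = m^{2} + m = m + m^{2}$)
$N^{2}{\left(-2 \right)} = \left(- 2 \left(1 - 2\right)\right)^{2} = \left(\left(-2\right) \left(-1\right)\right)^{2} = 2^{2} = 4$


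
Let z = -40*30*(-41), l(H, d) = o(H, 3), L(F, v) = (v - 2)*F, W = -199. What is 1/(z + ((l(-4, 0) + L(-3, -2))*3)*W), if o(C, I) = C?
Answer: 1/44424 ≈ 2.2510e-5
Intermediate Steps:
L(F, v) = F*(-2 + v) (L(F, v) = (-2 + v)*F = F*(-2 + v))
l(H, d) = H
z = 49200 (z = -1200*(-41) = 49200)
1/(z + ((l(-4, 0) + L(-3, -2))*3)*W) = 1/(49200 + ((-4 - 3*(-2 - 2))*3)*(-199)) = 1/(49200 + ((-4 - 3*(-4))*3)*(-199)) = 1/(49200 + ((-4 + 12)*3)*(-199)) = 1/(49200 + (8*3)*(-199)) = 1/(49200 + 24*(-199)) = 1/(49200 - 4776) = 1/44424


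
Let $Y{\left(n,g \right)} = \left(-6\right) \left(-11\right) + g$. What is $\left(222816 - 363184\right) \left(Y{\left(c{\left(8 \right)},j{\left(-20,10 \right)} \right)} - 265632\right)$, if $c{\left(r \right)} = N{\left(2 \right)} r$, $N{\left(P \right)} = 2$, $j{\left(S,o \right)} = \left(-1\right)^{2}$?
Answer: $37276827920$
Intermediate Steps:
$j{\left(S,o \right)} = 1$
$c{\left(r \right)} = 2 r$
$Y{\left(n,g \right)} = 66 + g$
$\left(222816 - 363184\right) \left(Y{\left(c{\left(8 \right)},j{\left(-20,10 \right)} \right)} - 265632\right) = \left(222816 - 363184\right) \left(\left(66 + 1\right) - 265632\right) = - 140368 \left(67 - 265632\right) = \left(-140368\right) \left(-265565\right) = 37276827920$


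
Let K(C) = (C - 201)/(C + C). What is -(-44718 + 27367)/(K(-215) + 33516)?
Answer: 3730465/7206148 ≈ 0.51768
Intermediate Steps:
K(C) = (-201 + C)/(2*C) (K(C) = (-201 + C)/((2*C)) = (-201 + C)*(1/(2*C)) = (-201 + C)/(2*C))
-(-44718 + 27367)/(K(-215) + 33516) = -(-44718 + 27367)/((1/2)*(-201 - 215)/(-215) + 33516) = -(-17351)/((1/2)*(-1/215)*(-416) + 33516) = -(-17351)/(208/215 + 33516) = -(-17351)/7206148/215 = -(-17351)*215/7206148 = -1*(-3730465/7206148) = 3730465/7206148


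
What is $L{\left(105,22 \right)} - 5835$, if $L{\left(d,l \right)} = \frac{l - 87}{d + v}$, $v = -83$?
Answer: $- \frac{128435}{22} \approx -5838.0$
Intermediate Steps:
$L{\left(d,l \right)} = \frac{-87 + l}{-83 + d}$ ($L{\left(d,l \right)} = \frac{l - 87}{d - 83} = \frac{-87 + l}{-83 + d}$)
$L{\left(105,22 \right)} - 5835 = \frac{-87 + 22}{-83 + 105} - 5835 = \frac{1}{22} \left(-65\right) - 5835 = - \frac{65}{22} - 5835 = - \frac{128435}{22}$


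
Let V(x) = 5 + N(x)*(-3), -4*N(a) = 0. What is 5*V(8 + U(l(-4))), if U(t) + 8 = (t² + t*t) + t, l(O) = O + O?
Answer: 25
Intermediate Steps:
l(O) = 2*O
N(a) = 0 (N(a) = -¼*0 = 0)
U(t) = -8 + t + 2*t² (U(t) = -8 + ((t² + t*t) + t) = -8 + ((t² + t²) + t) = -8 + (2*t² + t) = -8 + (t + 2*t²) = -8 + t + 2*t²)
V(x) = 5 (V(x) = 5 + 0*(-3) = 5 + 0 = 5)
5*V(8 + U(l(-4))) = 5*5 = 25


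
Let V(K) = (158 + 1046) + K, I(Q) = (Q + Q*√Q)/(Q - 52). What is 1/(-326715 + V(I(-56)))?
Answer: -79099047/25747568877355 - 252*I*√14/25747568877355 ≈ -3.0721e-6 - 3.6621e-11*I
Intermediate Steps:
I(Q) = (Q + Q^(3/2))/(-52 + Q)
V(K) = 1204 + K
1/(-326715 + V(I(-56))) = 1/(-326715 + (1204 + (-56 + (-56)^(3/2))/(-52 - 56))) = 1/(-326715 + (1204 + (-56 - 112*I*√14)/(-108))) = 1/(-326715 + (1204 - (-56 - 112*I*√14)/108)) = 1/(-326715 + (1204 + (14/27 + 28*I*√14/27))) = 1/(-326715 + (32522/27 + 28*I*√14/27)) = 1/(-8788783/27 + 28*I*√14/27)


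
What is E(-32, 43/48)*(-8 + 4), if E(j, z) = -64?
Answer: 256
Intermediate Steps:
E(-32, 43/48)*(-8 + 4) = -64*(-8 + 4) = -64*(-4) = 256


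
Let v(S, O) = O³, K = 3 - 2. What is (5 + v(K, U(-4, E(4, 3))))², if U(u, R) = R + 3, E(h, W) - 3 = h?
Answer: 1010025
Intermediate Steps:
E(h, W) = 3 + h
U(u, R) = 3 + R
K = 1
(5 + v(K, U(-4, E(4, 3))))² = (5 + (3 + (3 + 4))³)² = (5 + (3 + 7)³)² = (5 + 10³)² = (5 + 1000)² = 1005² = 1010025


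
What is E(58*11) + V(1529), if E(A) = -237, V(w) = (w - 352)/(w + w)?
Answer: -65779/278 ≈ -236.61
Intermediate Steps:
V(w) = (-352 + w)/(2*w) (V(w) = (-352 + w)/((2*w)) = (-352 + w)*(1/(2*w)) = (-352 + w)/(2*w))
E(58*11) + V(1529) = -237 + (1/2)*(-352 + 1529)/1529 = -237 + (1/2)*(1/1529)*1177 = -237 + 107/278 = -65779/278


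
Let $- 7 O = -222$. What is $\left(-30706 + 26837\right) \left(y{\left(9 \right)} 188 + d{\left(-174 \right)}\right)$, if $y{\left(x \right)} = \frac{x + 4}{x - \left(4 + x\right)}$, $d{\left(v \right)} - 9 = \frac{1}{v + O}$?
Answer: $\frac{2319848531}{996} \approx 2.3292 \cdot 10^{6}$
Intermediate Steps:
$O = \frac{222}{7}$ ($O = \left(- \frac{1}{7}\right) \left(-222\right) = \frac{222}{7} \approx 31.714$)
$d{\left(v \right)} = 9 + \frac{1}{\frac{222}{7} + v}$ ($d{\left(v \right)} = 9 + \frac{1}{v + \frac{222}{7}} = 9 + \frac{1}{\frac{222}{7} + v}$)
$y{\left(x \right)} = -1 - \frac{x}{4}$ ($y{\left(x \right)} = \frac{4 + x}{-4} = \left(4 + x\right) \left(- \frac{1}{4}\right) = -1 - \frac{x}{4}$)
$\left(-30706 + 26837\right) \left(y{\left(9 \right)} 188 + d{\left(-174 \right)}\right) = \left(-30706 + 26837\right) \left(\left(-1 - \frac{9}{4}\right) 188 + \frac{2005 + 63 \left(-174\right)}{222 + 7 \left(-174\right)}\right) = - 3869 \left(\left(-1 - \frac{9}{4}\right) 188 + \frac{2005 - 10962}{222 - 1218}\right) = - 3869 \left(\left(- \frac{13}{4}\right) 188 + \frac{1}{-996} \left(-8957\right)\right) = - 3869 \left(-611 - - \frac{8957}{996}\right) = - 3869 \left(-611 + \frac{8957}{996}\right) = \left(-3869\right) \left(- \frac{599599}{996}\right) = \frac{2319848531}{996}$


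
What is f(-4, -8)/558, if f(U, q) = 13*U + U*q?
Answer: -10/279 ≈ -0.035842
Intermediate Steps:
f(-4, -8)/558 = -4*(13 - 8)/558 = -4*5*(1/558) = -20*1/558 = -10/279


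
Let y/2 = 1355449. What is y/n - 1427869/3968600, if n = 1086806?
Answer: 4603326603193/2156549145800 ≈ 2.1346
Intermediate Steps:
y = 2710898 (y = 2*1355449 = 2710898)
y/n - 1427869/3968600 = 2710898/1086806 - 1427869/3968600 = 2710898*(1/1086806) - 1427869*1/3968600 = 1355449/543403 - 1427869/3968600 = 4603326603193/2156549145800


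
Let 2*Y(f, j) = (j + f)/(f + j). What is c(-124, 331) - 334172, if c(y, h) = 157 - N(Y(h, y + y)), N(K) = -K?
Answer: -668029/2 ≈ -3.3401e+5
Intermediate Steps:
Y(f, j) = ½ (Y(f, j) = ((j + f)/(f + j))/2 = ((f + j)/(f + j))/2 = (½)*1 = ½)
c(y, h) = 315/2 (c(y, h) = 157 - (-1)/2 = 157 - 1*(-½) = 157 + ½ = 315/2)
c(-124, 331) - 334172 = 315/2 - 334172 = -668029/2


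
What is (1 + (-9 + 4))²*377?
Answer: 6032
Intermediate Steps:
(1 + (-9 + 4))²*377 = (1 - 5)²*377 = (-4)²*377 = 16*377 = 6032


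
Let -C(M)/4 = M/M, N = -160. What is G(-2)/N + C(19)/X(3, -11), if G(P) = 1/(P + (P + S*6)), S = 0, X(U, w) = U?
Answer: -2557/1920 ≈ -1.3318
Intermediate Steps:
G(P) = 1/(2*P) (G(P) = 1/(P + (P + 0*6)) = 1/(P + (P + 0)) = 1/(P + P) = 1/(2*P))
C(M) = -4 (C(M) = -4*M/M = -4*1 = -4)
G(-2)/N + C(19)/X(3, -11) = ((½)/(-2))/(-160) - 4/3 = ((½)*(-½))*(-1/160) - 4*⅓ = -¼*(-1/160) - 4/3 = 1/640 - 4/3 = -2557/1920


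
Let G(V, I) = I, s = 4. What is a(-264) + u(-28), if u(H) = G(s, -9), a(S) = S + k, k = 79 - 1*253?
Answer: -447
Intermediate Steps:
k = -174 (k = 79 - 253 = -174)
a(S) = -174 + S (a(S) = S - 174 = -174 + S)
u(H) = -9
a(-264) + u(-28) = (-174 - 264) - 9 = -438 - 9 = -447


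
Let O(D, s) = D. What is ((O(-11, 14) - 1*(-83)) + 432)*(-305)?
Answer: -153720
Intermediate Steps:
((O(-11, 14) - 1*(-83)) + 432)*(-305) = ((-11 - 1*(-83)) + 432)*(-305) = ((-11 + 83) + 432)*(-305) = (72 + 432)*(-305) = 504*(-305) = -153720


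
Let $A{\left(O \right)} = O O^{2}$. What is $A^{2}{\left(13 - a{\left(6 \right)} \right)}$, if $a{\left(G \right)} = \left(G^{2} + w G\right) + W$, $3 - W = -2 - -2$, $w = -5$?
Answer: $4096$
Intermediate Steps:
$W = 3$ ($W = 3 - \left(-2 - -2\right) = 3 - \left(-2 + 2\right) = 3 - 0 = 3 + 0 = 3$)
$a{\left(G \right)} = 3 + G^{2} - 5 G$ ($a{\left(G \right)} = \left(G^{2} - 5 G\right) + 3 = 3 + G^{2} - 5 G$)
$A{\left(O \right)} = O^{3}$
$A^{2}{\left(13 - a{\left(6 \right)} \right)} = \left(\left(13 - \left(3 + 6^{2} - 30\right)\right)^{3}\right)^{2} = \left(\left(13 - \left(3 + 36 - 30\right)\right)^{3}\right)^{2} = \left(\left(13 - 9\right)^{3}\right)^{2} = \left(4^{3}\right)^{2} = 64^{2} = 4096$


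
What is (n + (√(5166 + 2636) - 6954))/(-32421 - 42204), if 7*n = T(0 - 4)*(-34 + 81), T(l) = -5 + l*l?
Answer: 48161/522375 - √7802/74625 ≈ 0.091013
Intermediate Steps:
T(l) = -5 + l²
n = 517/7 (n = ((-5 + (0 - 4)²)*(-34 + 81))/7 = ((-5 + (-4)²)*47)/7 = ((-5 + 16)*47)/7 = (11*47)/7 = (⅐)*517 = 517/7 ≈ 73.857)
(n + (√(5166 + 2636) - 6954))/(-32421 - 42204) = (517/7 + (√(5166 + 2636) - 6954))/(-32421 - 42204) = (517/7 + (√7802 - 6954))/(-74625) = (517/7 + (-6954 + √7802))*(-1/74625) = (-48161/7 + √7802)*(-1/74625) = 48161/522375 - √7802/74625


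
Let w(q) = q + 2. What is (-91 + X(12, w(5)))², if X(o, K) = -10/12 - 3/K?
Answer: 15015625/1764 ≈ 8512.3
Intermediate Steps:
w(q) = 2 + q
X(o, K) = -⅚ - 3/K (X(o, K) = -10*1/12 - 3/K = -⅚ - 3/K)
(-91 + X(12, w(5)))² = (-91 + (-⅚ - 3/(2 + 5)))² = (-91 + (-⅚ - 3/7))² = (-91 - 53/42)² = (-3875/42)² = 15015625/1764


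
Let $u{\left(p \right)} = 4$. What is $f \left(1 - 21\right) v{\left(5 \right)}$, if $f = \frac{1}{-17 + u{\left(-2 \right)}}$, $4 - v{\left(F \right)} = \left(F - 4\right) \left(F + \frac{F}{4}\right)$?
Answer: $- \frac{45}{13} \approx -3.4615$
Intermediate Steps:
$v{\left(F \right)} = 4 - \frac{5 F \left(-4 + F\right)}{4}$ ($v{\left(F \right)} = 4 - \left(F - 4\right) \left(F + \frac{F}{4}\right) = 4 - \left(-4 + F\right) \left(F + F \frac{1}{4}\right) = 4 - \left(-4 + F\right) \left(F + \frac{F}{4}\right) = 4 - \left(-4 + F\right) \frac{5 F}{4} = 4 - \frac{5 F \left(-4 + F\right)}{4}$)
$f = - \frac{1}{13}$ ($f = \frac{1}{-17 + 4} = \frac{1}{-13} = - \frac{1}{13} \approx -0.076923$)
$f \left(1 - 21\right) v{\left(5 \right)} = - \frac{1 - 21}{13} \left(4 + 5 \cdot 5 - \frac{5 \cdot 5^{2}}{4}\right) = \left(- \frac{1}{13}\right) \left(-20\right) \left(4 + 25 - \frac{125}{4}\right) = \frac{20 \left(4 + 25 - \frac{125}{4}\right)}{13} = \frac{20}{13} \left(- \frac{9}{4}\right) = - \frac{45}{13}$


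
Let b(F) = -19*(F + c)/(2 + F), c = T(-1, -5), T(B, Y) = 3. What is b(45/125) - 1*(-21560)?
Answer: 1270444/59 ≈ 21533.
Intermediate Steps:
c = 3
b(F) = -19*(3 + F)/(2 + F) (b(F) = -19*(F + 3)/(2 + F) = -19*(3 + F)/(2 + F))
b(45/125) - 1*(-21560) = 19*(-3 - 45/125)/(2 + 45/125) - 1*(-21560) = 19*(-3 - 45/125)/(2 + 45*(1/125)) + 21560 = 19*(-3 - 1*9/25)/(2 + 9/25) + 21560 = 19*(-3 - 9/25)/(59/25) + 21560 = 19*(25/59)*(-84/25) + 21560 = -1596/59 + 21560 = 1270444/59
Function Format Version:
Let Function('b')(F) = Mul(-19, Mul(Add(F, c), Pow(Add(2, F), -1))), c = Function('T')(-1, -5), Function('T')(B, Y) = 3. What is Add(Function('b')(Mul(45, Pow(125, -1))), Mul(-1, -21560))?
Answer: Rational(1270444, 59) ≈ 21533.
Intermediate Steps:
c = 3
Function('b')(F) = Mul(-19, Pow(Add(2, F), -1), Add(3, F)) (Function('b')(F) = Mul(-19, Mul(Add(F, 3), Pow(Add(2, F), -1))) = Mul(-19, Mul(Add(3, F), Pow(Add(2, F), -1))) = Mul(-19, Mul(Pow(Add(2, F), -1), Add(3, F))) = Mul(-19, Pow(Add(2, F), -1), Add(3, F)))
Add(Function('b')(Mul(45, Pow(125, -1))), Mul(-1, -21560)) = Add(Mul(19, Pow(Add(2, Mul(45, Pow(125, -1))), -1), Add(-3, Mul(-1, Mul(45, Pow(125, -1))))), Mul(-1, -21560)) = Add(Mul(19, Pow(Add(2, Mul(45, Rational(1, 125))), -1), Add(-3, Mul(-1, Mul(45, Rational(1, 125))))), 21560) = Add(Mul(19, Pow(Add(2, Rational(9, 25)), -1), Add(-3, Mul(-1, Rational(9, 25)))), 21560) = Add(Mul(19, Pow(Rational(59, 25), -1), Add(-3, Rational(-9, 25))), 21560) = Add(Mul(19, Rational(25, 59), Rational(-84, 25)), 21560) = Add(Rational(-1596, 59), 21560) = Rational(1270444, 59)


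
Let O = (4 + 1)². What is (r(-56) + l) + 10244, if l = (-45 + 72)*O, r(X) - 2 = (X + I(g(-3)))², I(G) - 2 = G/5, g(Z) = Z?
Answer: 347554/25 ≈ 13902.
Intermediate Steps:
I(G) = 2 + G/5
O = 25 (O = 5² = 25)
r(X) = 2 + (7/5 + X)² (r(X) = 2 + (X + (2 + (⅕)*(-3)))² = 2 + (X + (2 - ⅗))² = 2 + (X + 7/5)² = 2 + (7/5 + X)²)
l = 675 (l = (-45 + 72)*25 = 27*25 = 675)
(r(-56) + l) + 10244 = ((2 + (7 + 5*(-56))²/25) + 675) + 10244 = ((2 + (7 - 280)²/25) + 675) + 10244 = ((2 + (1/25)*(-273)²) + 675) + 10244 = ((2 + (1/25)*74529) + 675) + 10244 = ((2 + 74529/25) + 675) + 10244 = (74579/25 + 675) + 10244 = 91454/25 + 10244 = 347554/25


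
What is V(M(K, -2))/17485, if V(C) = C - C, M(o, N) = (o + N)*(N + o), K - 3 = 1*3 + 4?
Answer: 0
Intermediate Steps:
K = 10 (K = 3 + (1*3 + 4) = 3 + (3 + 4) = 3 + 7 = 10)
M(o, N) = (N + o)² (M(o, N) = (N + o)*(N + o) = (N + o)²)
V(C) = 0
V(M(K, -2))/17485 = 0/17485 = 0*(1/17485) = 0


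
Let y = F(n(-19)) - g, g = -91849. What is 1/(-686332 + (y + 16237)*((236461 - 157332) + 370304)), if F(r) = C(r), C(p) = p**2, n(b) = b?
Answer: 1/48738974219 ≈ 2.0517e-11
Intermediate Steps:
F(r) = r**2
y = 92210 (y = (-19)**2 - 1*(-91849) = 361 + 91849 = 92210)
1/(-686332 + (y + 16237)*((236461 - 157332) + 370304)) = 1/(-686332 + (92210 + 16237)*((236461 - 157332) + 370304)) = 1/(-686332 + 108447*(79129 + 370304)) = 1/(-686332 + 108447*449433) = 1/(-686332 + 48739660551) = 1/48738974219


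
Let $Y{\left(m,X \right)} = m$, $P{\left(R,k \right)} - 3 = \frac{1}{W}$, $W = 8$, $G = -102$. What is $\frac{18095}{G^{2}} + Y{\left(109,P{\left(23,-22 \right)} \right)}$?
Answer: $\frac{1152131}{10404} \approx 110.74$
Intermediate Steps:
$P{\left(R,k \right)} = \frac{25}{8}$ ($P{\left(R,k \right)} = 3 + \frac{1}{8} = \frac{25}{8}$)
$\frac{18095}{G^{2}} + Y{\left(109,P{\left(23,-22 \right)} \right)} = \frac{18095}{\left(-102\right)^{2}} + 109 = \frac{18095}{10404} + 109 = \frac{1152131}{10404}$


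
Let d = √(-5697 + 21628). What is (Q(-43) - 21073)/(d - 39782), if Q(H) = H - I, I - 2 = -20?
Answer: 76301876/143871963 + 1918*√15931/143871963 ≈ 0.53203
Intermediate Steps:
I = -18 (I = 2 - 20 = -18)
Q(H) = 18 + H (Q(H) = H - 1*(-18) = H + 18 = 18 + H)
d = √15931 ≈ 126.22
(Q(-43) - 21073)/(d - 39782) = ((18 - 43) - 21073)/(√15931 - 39782) = (-25 - 21073)/(-39782 + √15931) = -21098/(-39782 + √15931)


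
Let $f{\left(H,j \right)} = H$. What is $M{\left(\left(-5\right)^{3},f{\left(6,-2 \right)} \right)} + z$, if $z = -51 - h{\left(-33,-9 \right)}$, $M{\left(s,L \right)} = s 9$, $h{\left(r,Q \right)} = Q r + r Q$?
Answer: $-1770$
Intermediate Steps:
$h{\left(r,Q \right)} = 2 Q r$ ($h{\left(r,Q \right)} = Q r + Q r = 2 Q r$)
$M{\left(s,L \right)} = 9 s$
$z = -645$ ($z = -51 - 2 \left(-9\right) \left(-33\right) = -51 - 594 = -645$)
$M{\left(\left(-5\right)^{3},f{\left(6,-2 \right)} \right)} + z = 9 \left(-5\right)^{3} - 645 = 9 \left(-125\right) - 645 = -1125 - 645 = -1770$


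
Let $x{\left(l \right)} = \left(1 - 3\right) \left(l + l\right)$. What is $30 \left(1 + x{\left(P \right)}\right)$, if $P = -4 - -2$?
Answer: $270$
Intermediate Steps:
$P = -2$ ($P = -4 + 2 = -2$)
$x{\left(l \right)} = - 4 l$ ($x{\left(l \right)} = - 2 \cdot 2 l = - 4 l$)
$30 \left(1 + x{\left(P \right)}\right) = 30 \left(1 - -8\right) = 30 \left(1 + 8\right) = 30 \cdot 9 = 270$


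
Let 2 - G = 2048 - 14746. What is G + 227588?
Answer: 240288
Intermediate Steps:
G = 12700 (G = 2 - (2048 - 14746) = 2 - 1*(-12698) = 2 + 12698 = 12700)
G + 227588 = 12700 + 227588 = 240288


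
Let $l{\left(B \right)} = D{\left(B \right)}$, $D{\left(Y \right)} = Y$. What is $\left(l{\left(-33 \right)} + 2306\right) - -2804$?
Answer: $5077$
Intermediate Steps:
$l{\left(B \right)} = B$
$\left(l{\left(-33 \right)} + 2306\right) - -2804 = \left(-33 + 2306\right) - -2804 = 2273 + 2804 = 5077$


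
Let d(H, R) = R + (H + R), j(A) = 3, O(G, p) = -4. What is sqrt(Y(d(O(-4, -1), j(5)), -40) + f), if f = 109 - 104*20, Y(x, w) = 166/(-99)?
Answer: I*sqrt(2148245)/33 ≈ 44.415*I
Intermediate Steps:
d(H, R) = H + 2*R
Y(x, w) = -166/99 (Y(x, w) = 166*(-1/99) = -166/99)
f = -1971 (f = 109 - 2080 = -1971)
sqrt(Y(d(O(-4, -1), j(5)), -40) + f) = sqrt(-166/99 - 1971) = sqrt(-195295/99) = I*sqrt(2148245)/33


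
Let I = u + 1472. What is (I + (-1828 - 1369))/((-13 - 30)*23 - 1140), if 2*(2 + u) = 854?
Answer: 1300/2129 ≈ 0.61061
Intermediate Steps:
u = 425 (u = -2 + (½)*854 = -2 + 427 = 425)
I = 1897 (I = 425 + 1472 = 1897)
(I + (-1828 - 1369))/((-13 - 30)*23 - 1140) = (1897 + (-1828 - 1369))/((-13 - 30)*23 - 1140) = (1897 - 3197)/(-43*23 - 1140) = -1300/(-989 - 1140) = -1300/(-2129) = -1300*(-1/2129) = 1300/2129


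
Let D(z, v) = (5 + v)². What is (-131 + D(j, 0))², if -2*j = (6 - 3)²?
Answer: 11236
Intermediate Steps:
j = -9/2 (j = -(6 - 3)²/2 = -½*3² = -½*9 = -9/2 ≈ -4.5000)
(-131 + D(j, 0))² = (-131 + (5 + 0)²)² = (-131 + 5²)² = (-131 + 25)² = (-106)² = 11236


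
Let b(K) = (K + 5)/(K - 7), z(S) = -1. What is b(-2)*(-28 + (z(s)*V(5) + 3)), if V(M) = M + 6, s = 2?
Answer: 12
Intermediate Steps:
V(M) = 6 + M
b(K) = (5 + K)/(-7 + K)
b(-2)*(-28 + (z(s)*V(5) + 3)) = ((5 - 2)/(-7 - 2))*(-28 + (-(6 + 5) + 3)) = (3/(-9))*(-28 + (-1*11 + 3)) = (-1/9*3)*(-28 + (-11 + 3)) = -(-28 - 8)/3 = -1/3*(-36) = 12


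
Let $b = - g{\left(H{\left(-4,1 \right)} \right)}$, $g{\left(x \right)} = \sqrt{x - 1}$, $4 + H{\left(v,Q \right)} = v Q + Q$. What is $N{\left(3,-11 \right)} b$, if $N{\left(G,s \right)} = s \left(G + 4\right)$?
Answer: $154 i \sqrt{2} \approx 217.79 i$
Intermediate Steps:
$N{\left(G,s \right)} = s \left(4 + G\right)$
$H{\left(v,Q \right)} = -4 + Q + Q v$ ($H{\left(v,Q \right)} = -4 + \left(v Q + Q\right) = -4 + \left(Q v + Q\right) = -4 + \left(Q + Q v\right) = -4 + Q + Q v$)
$g{\left(x \right)} = \sqrt{-1 + x}$
$b = - 2 i \sqrt{2}$ ($b = - \sqrt{-1 + \left(-4 + 1 + 1 \left(-4\right)\right)} = - \sqrt{-1 - 7} = - \sqrt{-8} = - 2 i \sqrt{2} \approx - 2.8284 i$)
$N{\left(3,-11 \right)} b = - 11 \left(4 + 3\right) \left(- 2 i \sqrt{2}\right) = \left(-11\right) 7 \left(- 2 i \sqrt{2}\right) = - 77 \left(- 2 i \sqrt{2}\right) = 154 i \sqrt{2}$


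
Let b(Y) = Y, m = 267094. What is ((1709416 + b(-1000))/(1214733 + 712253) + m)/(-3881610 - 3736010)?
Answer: -25734405355/733952354666 ≈ -0.035063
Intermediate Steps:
((1709416 + b(-1000))/(1214733 + 712253) + m)/(-3881610 - 3736010) = ((1709416 - 1000)/(1214733 + 712253) + 267094)/(-3881610 - 3736010) = (1708416/1926986 + 267094)/(-7617620) = (1708416*(1/1926986) + 267094)*(-1/7617620) = (854208/963493 + 267094)*(-1/7617620) = (257344053550/963493)*(-1/7617620) = -25734405355/733952354666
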